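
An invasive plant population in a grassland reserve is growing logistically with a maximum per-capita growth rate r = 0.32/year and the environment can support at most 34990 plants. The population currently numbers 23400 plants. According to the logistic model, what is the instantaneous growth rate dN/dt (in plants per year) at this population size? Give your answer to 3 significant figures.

2480 plants per year

dN/dt = rN(1 − N/K) = 0.32 × 23400 × (1 − 23400/34990).
1 − 23400/34990 = 0.33124; dN/dt = 0.32 × 23400 × 0.33124 = 2480.3.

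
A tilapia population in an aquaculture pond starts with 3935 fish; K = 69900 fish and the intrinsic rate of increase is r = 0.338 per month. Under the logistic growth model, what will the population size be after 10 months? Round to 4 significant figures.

44500 fish

A = (K − N₀)/N₀ = (69900 − 3935)/3935 = 16.764.
N(t) = K/(1 + A·e^(−rt)) = 69900/(1 + 16.764×e^(−0.338×10)).
e^(−3.38) = 0.034047; denominator = 1 + 16.764×0.034047 = 1.5708.
N = 69900/1.5708 = 44500.8.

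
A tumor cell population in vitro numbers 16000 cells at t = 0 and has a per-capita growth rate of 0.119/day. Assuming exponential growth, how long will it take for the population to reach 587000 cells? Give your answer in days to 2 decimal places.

30.27 days

Set N₀·e^(rt) = 587000: e^(0.119·t) = 587000/16000 = 36.688.
0.119·t = ln(36.688) = 3.6024, so t = 3.6024/0.119 = 30.273.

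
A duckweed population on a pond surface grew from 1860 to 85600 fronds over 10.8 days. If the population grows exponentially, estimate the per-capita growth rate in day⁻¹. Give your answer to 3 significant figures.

From N(t) = N₀·e^(rt): e^(r·10.8) = 85600/1860 = 46.022.
r·10.8 = ln(46.022) = 3.8291, so r = 3.8291/10.8 = 0.35455.

0.355 per day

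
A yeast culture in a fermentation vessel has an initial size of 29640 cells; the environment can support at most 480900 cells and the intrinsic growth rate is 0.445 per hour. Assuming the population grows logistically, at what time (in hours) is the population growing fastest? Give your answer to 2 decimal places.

Logistic growth is fastest at N = K/2 = 240450.
A = (K − N₀)/N₀ = 15.225. Set K/(1 + A·e^(−rt)) = K/2 → A·e^(−rt) = 1.
e^(−0.445t) = 1/15.225 = 0.0656828, so t = ln(15.225)/0.445 = 2.7229/0.445 = 6.1189.

6.12 hours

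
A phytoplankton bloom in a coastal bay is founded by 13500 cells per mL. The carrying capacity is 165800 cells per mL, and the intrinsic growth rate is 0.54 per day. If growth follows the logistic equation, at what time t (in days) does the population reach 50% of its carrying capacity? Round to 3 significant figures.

4.49 days

A = (K − N₀)/N₀ = (165800 − 13500)/13500 = 11.281.
Solve 165800/(1 + 11.281·e^(−0.54t)) = 82900: 1 + 11.281·e^(−0.54t) = 2, so e^(−0.54t) = 0.0886408.
−0.54·t = ln(0.0886408) = -2.4232, so t = 2.4232/0.54 = 4.4873.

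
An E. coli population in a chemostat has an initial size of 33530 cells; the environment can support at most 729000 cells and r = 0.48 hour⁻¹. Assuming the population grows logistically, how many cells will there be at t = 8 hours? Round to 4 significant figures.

A = (K − N₀)/N₀ = (729000 − 33530)/33530 = 20.742.
N(t) = K/(1 + A·e^(−rt)) = 729000/(1 + 20.742×e^(−0.48×8)).
e^(−3.84) = 0.021494; denominator = 1 + 20.742×0.021494 = 1.4458.
N = 729000/1.4458 = 504214.

504200 cells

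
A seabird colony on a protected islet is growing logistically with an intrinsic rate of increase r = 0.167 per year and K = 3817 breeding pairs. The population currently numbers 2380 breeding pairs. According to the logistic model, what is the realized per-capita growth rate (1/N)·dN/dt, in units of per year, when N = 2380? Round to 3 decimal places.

0.063 per year

(1/N)·dN/dt = r(1 − N/K) = 0.167 × (1 − 2380/3817).
= 0.167 × 0.37647 = 0.062871.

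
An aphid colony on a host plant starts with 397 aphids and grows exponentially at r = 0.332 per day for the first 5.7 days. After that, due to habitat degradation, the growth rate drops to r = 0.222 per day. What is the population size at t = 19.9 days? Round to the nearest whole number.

61620 aphids

Phase 1: N(5.7) = 397·e^(0.332×5.7) = 397·e^1.892 = 2634.2.
Phase 2 runs for 19.9 − 5.7 = 14.2 days at r = 0.222.
N(19.9) = 2634.2·e^(0.222×14.2) = 2634.2·e^3.152 = 61619.7.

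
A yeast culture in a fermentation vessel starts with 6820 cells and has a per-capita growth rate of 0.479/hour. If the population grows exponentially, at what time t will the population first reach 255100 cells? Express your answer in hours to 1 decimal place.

Set N₀·e^(rt) = 255100: e^(0.479·t) = 255100/6820 = 37.405.
0.479·t = ln(37.405) = 3.6218, so t = 3.6218/0.479 = 7.5612.

7.6 hours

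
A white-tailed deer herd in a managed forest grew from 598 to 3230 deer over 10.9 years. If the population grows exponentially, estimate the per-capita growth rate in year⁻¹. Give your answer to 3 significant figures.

From N(t) = N₀·e^(rt): e^(r·10.9) = 3230/598 = 5.4013.
r·10.9 = ln(5.4013) = 1.6866, so r = 1.6866/10.9 = 0.15474.

0.155 per year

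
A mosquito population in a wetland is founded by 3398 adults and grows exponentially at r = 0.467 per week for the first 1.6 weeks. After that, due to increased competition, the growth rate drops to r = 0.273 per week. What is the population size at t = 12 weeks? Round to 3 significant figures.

123000 adults

Phase 1: N(1.6) = 3398·e^(0.467×1.6) = 3398·e^0.7472 = 7173.45.
Phase 2 runs for 12 − 1.6 = 10.4 weeks at r = 0.273.
N(12) = 7173.45·e^(0.273×10.4) = 7173.45·e^2.839 = 122681.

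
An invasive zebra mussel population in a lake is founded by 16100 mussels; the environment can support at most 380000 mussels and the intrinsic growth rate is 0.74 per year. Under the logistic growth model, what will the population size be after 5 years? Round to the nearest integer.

243775 mussels

A = (K − N₀)/N₀ = (380000 − 16100)/16100 = 22.602.
N(t) = K/(1 + A·e^(−rt)) = 380000/(1 + 22.602×e^(−0.74×5)).
e^(−3.7) = 0.024724; denominator = 1 + 22.602×0.024724 = 1.5588.
N = 380000/1.5588 = 243775.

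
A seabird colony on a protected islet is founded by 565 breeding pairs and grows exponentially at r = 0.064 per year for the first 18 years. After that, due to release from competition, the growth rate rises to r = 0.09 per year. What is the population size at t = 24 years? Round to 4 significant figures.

3068 breeding pairs

Phase 1: N(18) = 565·e^(0.064×18) = 565·e^1.152 = 1787.95.
Phase 2 runs for 24 − 18 = 6 years at r = 0.09.
N(24) = 1787.95·e^(0.09×6) = 1787.95·e^0.54 = 3068.14.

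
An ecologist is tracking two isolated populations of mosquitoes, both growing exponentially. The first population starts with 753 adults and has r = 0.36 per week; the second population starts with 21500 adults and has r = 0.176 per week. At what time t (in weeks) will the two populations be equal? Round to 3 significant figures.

Set 753·e^(0.36t) = 21500·e^(0.176t).
e^((0.36 − 0.176)t) = 21500/753 → e^(0.184·t) = 28.552.
0.184·t = ln(28.552) = 3.3517, so t = 3.3517/0.184 = 18.216.

18.2 weeks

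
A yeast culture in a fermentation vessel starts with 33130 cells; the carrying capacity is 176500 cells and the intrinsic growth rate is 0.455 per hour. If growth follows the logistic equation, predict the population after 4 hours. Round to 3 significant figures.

A = (K − N₀)/N₀ = (176500 − 33130)/33130 = 4.3275.
N(t) = K/(1 + A·e^(−rt)) = 176500/(1 + 4.3275×e^(−0.455×4)).
e^(−1.82) = 0.16203; denominator = 1 + 4.3275×0.16203 = 1.7012.
N = 176500/1.7012 = 103752.

104000 cells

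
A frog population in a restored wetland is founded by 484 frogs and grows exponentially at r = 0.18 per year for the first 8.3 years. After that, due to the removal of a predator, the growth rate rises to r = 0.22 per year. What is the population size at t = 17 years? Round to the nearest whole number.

14619 frogs

Phase 1: N(8.3) = 484·e^(0.18×8.3) = 484·e^1.494 = 2156.16.
Phase 2 runs for 17 − 8.3 = 8.7 years at r = 0.22.
N(17) = 2156.16·e^(0.22×8.7) = 2156.16·e^1.914 = 14619.1.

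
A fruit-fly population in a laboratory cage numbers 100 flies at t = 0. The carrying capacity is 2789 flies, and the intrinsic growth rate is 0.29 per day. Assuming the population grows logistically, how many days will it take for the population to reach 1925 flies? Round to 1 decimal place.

14.1 days

A = (K − N₀)/N₀ = (2789 − 100)/100 = 26.89.
Solve 2789/(1 + 26.89·e^(−0.29t)) = 1925: 1 + 26.89·e^(−0.29t) = 1.4488, so e^(−0.29t) = 0.0166914.
−0.29·t = ln(0.0166914) = -4.0929, so t = 4.0929/0.29 = 14.113.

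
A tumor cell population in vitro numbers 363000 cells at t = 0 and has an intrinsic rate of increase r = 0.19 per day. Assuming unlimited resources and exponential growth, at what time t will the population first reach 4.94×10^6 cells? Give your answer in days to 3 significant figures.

Set N₀·e^(rt) = 4.94×10^6: e^(0.19·t) = 4.94×10^6/363000 = 13.609.
0.19·t = ln(13.609) = 2.6107, so t = 2.6107/0.19 = 13.741.

13.7 days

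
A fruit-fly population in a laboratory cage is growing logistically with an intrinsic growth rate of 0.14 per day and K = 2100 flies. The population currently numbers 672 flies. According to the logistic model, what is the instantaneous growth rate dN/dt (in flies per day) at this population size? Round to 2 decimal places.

63.97 flies per day

dN/dt = rN(1 − N/K) = 0.14 × 672 × (1 − 672/2100).
1 − 672/2100 = 0.68; dN/dt = 0.14 × 672 × 0.68 = 63.974.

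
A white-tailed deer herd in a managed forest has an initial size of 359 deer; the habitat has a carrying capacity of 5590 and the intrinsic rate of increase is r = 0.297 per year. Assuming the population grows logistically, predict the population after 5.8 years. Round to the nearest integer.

A = (K − N₀)/N₀ = (5590 − 359)/359 = 14.571.
N(t) = K/(1 + A·e^(−rt)) = 5590/(1 + 14.571×e^(−0.297×5.8)).
e^(−1.723) = 0.1786; denominator = 1 + 14.571×0.1786 = 3.6024.
N = 5590/3.6024 = 1551.74.

1552 deer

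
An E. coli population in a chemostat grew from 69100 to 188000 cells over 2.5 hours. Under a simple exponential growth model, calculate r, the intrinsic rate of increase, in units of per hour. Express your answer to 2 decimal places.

0.40 per hour

From N(t) = N₀·e^(rt): e^(r·2.5) = 188000/69100 = 2.7207.
r·2.5 = ln(2.7207) = 1.0009, so r = 1.0009/2.5 = 0.40035.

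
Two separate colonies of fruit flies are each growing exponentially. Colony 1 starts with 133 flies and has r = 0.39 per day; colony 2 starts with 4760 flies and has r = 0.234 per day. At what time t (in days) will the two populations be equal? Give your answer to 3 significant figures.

Set 133·e^(0.39t) = 4760·e^(0.234t).
e^((0.39 − 0.234)t) = 4760/133 → e^(0.156·t) = 35.789.
0.156·t = ln(35.789) = 3.5777, so t = 3.5777/0.156 = 22.934.

22.9 days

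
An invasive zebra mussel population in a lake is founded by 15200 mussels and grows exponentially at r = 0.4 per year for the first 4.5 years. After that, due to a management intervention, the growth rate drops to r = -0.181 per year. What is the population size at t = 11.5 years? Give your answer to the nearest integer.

25901 mussels

Phase 1: N(4.5) = 15200·e^(0.4×4.5) = 15200·e^1.8 = 91954.6.
Phase 2 runs for 11.5 − 4.5 = 7 years at r = -0.181.
N(11.5) = 91954.6·e^(-0.181×7) = 91954.6·e^-1.267 = 25901.4.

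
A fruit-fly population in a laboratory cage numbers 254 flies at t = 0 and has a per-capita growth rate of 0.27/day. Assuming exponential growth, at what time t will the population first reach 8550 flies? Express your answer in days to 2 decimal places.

Set N₀·e^(rt) = 8550: e^(0.27·t) = 8550/254 = 33.661.
0.27·t = ln(33.661) = 3.5164, so t = 3.5164/0.27 = 13.024.

13.02 days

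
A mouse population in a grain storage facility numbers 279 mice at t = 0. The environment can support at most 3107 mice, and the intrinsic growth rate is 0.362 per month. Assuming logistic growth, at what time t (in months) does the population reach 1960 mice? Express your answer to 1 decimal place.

A = (K − N₀)/N₀ = (3107 − 279)/279 = 10.136.
Solve 3107/(1 + 10.136·e^(−0.362t)) = 1960: 1 + 10.136·e^(−0.362t) = 1.5852, so e^(−0.362t) = 0.0577341.
−0.362·t = ln(0.0577341) = -2.8519, so t = 2.8519/0.362 = 7.8782.

7.9 months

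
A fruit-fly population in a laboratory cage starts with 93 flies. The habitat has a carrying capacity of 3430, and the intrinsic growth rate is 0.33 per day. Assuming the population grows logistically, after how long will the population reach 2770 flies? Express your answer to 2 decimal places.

15.20 days

A = (K − N₀)/N₀ = (3430 − 93)/93 = 35.882.
Solve 3430/(1 + 35.882·e^(−0.33t)) = 2770: 1 + 35.882·e^(−0.33t) = 1.2383, so e^(−0.33t) = 0.00664035.
−0.33·t = ln(0.00664035) = -5.0146, so t = 5.0146/0.33 = 15.196.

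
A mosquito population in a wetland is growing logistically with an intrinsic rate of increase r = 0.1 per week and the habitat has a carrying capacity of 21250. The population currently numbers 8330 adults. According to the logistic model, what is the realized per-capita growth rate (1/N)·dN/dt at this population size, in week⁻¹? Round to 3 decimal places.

(1/N)·dN/dt = r(1 − N/K) = 0.1 × (1 − 8330/21250).
= 0.1 × 0.608 = 0.0608.

0.061 per week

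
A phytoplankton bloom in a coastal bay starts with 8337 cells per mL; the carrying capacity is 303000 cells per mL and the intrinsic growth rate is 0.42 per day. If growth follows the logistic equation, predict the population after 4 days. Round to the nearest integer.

39936 cells per mL

A = (K − N₀)/N₀ = (303000 − 8337)/8337 = 35.344.
N(t) = K/(1 + A·e^(−rt)) = 303000/(1 + 35.344×e^(−0.42×4)).
e^(−1.68) = 0.18637; denominator = 1 + 35.344×0.18637 = 7.5872.
N = 303000/7.5872 = 39935.7.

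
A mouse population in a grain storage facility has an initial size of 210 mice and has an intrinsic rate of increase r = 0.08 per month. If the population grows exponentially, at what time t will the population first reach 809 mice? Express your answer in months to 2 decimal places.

Set N₀·e^(rt) = 809: e^(0.08·t) = 809/210 = 3.8524.
0.08·t = ln(3.8524) = 1.3487, so t = 1.3487/0.08 = 16.859.

16.86 months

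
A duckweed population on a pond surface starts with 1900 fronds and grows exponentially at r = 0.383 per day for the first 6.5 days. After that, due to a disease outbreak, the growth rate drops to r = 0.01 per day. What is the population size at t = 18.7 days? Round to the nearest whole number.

Phase 1: N(6.5) = 1900·e^(0.383×6.5) = 1900·e^2.49 = 22905.
Phase 2 runs for 18.7 − 6.5 = 12.2 days at r = 0.01.
N(18.7) = 22905·e^(0.01×12.2) = 22905·e^0.122 = 25877.

25877 fronds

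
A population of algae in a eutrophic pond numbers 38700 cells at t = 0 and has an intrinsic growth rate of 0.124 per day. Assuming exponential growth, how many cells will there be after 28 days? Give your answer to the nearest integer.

1246182 cells

N(t) = N₀·e^(rt) = 38700 × e^(0.124×28) = 38700 × e^3.472.
e^3.472 ≈ 32.201, so N ≈ 38700 × 32.201 = 1.246182×10^6.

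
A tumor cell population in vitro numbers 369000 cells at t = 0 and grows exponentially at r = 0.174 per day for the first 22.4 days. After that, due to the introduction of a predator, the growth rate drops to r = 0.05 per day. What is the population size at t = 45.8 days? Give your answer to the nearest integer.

58594531 cells

Phase 1: N(22.4) = 369000·e^(0.174×22.4) = 369000·e^3.898 = 1.818581×10^7.
Phase 2 runs for 45.8 − 22.4 = 23.4 days at r = 0.05.
N(45.8) = 1.818581×10^7·e^(0.05×23.4) = 1.818581×10^7·e^1.17 = 5.859453×10^7.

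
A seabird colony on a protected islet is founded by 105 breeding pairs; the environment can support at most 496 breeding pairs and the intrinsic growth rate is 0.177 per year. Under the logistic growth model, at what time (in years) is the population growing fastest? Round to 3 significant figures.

Logistic growth is fastest at N = K/2 = 248.
A = (K − N₀)/N₀ = 3.7238. Set K/(1 + A·e^(−rt)) = K/2 → A·e^(−rt) = 1.
e^(−0.177t) = 1/3.7238 = 0.268542, so t = ln(3.7238)/0.177 = 1.3147/0.177 = 7.428.

7.43 years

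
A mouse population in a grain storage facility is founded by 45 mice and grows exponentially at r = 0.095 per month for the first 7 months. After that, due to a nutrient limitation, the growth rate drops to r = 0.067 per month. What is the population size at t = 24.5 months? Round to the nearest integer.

Phase 1: N(7) = 45·e^(0.095×7) = 45·e^0.665 = 87.5021.
Phase 2 runs for 24.5 − 7 = 17.5 months at r = 0.067.
N(24.5) = 87.5021·e^(0.067×17.5) = 87.5021·e^1.173 = 282.637.

283 mice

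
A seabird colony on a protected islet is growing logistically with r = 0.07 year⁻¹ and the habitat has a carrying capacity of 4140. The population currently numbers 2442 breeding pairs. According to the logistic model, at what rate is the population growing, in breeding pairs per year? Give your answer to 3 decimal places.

dN/dt = rN(1 − N/K) = 0.07 × 2442 × (1 − 2442/4140).
1 − 2442/4140 = 0.41014; dN/dt = 0.07 × 2442 × 0.41014 = 70.11.

70.110 breeding pairs per year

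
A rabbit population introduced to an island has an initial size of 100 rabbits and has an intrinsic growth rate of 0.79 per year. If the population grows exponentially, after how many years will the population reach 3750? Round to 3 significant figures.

4.59 years

Set N₀·e^(rt) = 3750: e^(0.79·t) = 3750/100 = 37.5.
0.79·t = ln(37.5) = 3.6243, so t = 3.6243/0.79 = 4.5878.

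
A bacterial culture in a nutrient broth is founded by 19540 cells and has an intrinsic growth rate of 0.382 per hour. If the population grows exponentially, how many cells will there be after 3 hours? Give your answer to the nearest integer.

N(t) = N₀·e^(rt) = 19540 × e^(0.382×3) = 19540 × e^1.146.
e^1.146 ≈ 3.1456, so N ≈ 19540 × 3.1456 = 61464.7.

61465 cells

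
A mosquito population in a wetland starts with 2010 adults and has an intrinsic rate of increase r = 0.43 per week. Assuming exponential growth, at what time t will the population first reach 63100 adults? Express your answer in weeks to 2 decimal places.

Set N₀·e^(rt) = 63100: e^(0.43·t) = 63100/2010 = 31.393.
0.43·t = ln(31.393) = 3.4466, so t = 3.4466/0.43 = 8.0153.

8.02 weeks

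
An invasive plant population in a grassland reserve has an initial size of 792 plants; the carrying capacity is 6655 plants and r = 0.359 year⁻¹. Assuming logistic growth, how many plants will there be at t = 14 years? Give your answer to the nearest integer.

A = (K − N₀)/N₀ = (6655 − 792)/792 = 7.4028.
N(t) = K/(1 + A·e^(−rt)) = 6655/(1 + 7.4028×e^(−0.359×14)).
e^(−5.026) = 0.006565; denominator = 1 + 7.4028×0.006565 = 1.0486.
N = 6655/1.0486 = 6346.56.

6347 plants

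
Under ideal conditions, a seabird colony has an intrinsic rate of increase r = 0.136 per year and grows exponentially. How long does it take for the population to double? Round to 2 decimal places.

Doubling time t_d = ln(2)/r = 0.6931/0.136 = 5.0967.

5.10 years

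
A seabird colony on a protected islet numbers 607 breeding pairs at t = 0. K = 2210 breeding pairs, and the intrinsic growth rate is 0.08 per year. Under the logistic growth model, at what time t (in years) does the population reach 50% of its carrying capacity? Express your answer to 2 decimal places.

12.14 years

A = (K − N₀)/N₀ = (2210 − 607)/607 = 2.6409.
Solve 2210/(1 + 2.6409·e^(−0.08t)) = 1105: 1 + 2.6409·e^(−0.08t) = 2, so e^(−0.08t) = 0.378665.
−0.08·t = ln(0.378665) = -0.9711, so t = 0.9711/0.08 = 12.139.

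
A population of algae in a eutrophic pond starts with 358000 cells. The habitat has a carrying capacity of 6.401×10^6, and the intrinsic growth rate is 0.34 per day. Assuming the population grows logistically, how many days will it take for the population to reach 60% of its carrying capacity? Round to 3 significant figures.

A = (K − N₀)/N₀ = (6.401×10^6 − 358000)/358000 = 16.88.
Solve 6.401×10^6/(1 + 16.88·e^(−0.34t)) = 3.8406×10^6: 1 + 16.88·e^(−0.34t) = 1.6667, so e^(−0.34t) = 0.0394947.
−0.34·t = ln(0.0394947) = -3.2316, so t = 3.2316/0.34 = 9.5047.

9.50 days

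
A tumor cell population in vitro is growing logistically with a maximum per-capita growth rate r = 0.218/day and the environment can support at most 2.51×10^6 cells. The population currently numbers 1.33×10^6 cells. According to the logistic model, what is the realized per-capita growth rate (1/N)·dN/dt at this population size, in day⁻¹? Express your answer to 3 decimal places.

0.102 per day

(1/N)·dN/dt = r(1 − N/K) = 0.218 × (1 − 1.33×10^6/2.51×10^6).
= 0.218 × 0.47012 = 0.10249.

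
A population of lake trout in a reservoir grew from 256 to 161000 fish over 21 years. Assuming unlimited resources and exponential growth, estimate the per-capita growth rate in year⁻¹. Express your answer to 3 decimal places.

From N(t) = N₀·e^(rt): e^(r·21) = 161000/256 = 628.91.
r·21 = ln(628.91) = 6.444, so r = 6.444/21 = 0.30686.

0.307 per year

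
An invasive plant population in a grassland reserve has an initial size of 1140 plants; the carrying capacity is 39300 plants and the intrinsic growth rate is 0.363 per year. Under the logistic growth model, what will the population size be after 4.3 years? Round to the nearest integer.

4896 plants

A = (K − N₀)/N₀ = (39300 − 1140)/1140 = 33.474.
N(t) = K/(1 + A·e^(−rt)) = 39300/(1 + 33.474×e^(−0.363×4.3)).
e^(−1.561) = 0.20995; denominator = 1 + 33.474×0.20995 = 8.0277.
N = 39300/8.0277 = 4895.55.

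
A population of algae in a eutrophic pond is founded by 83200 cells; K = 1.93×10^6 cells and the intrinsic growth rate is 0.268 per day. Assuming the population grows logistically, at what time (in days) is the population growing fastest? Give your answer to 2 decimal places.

Logistic growth is fastest at N = K/2 = 965000.
A = (K − N₀)/N₀ = 22.197. Set K/(1 + A·e^(−rt)) = K/2 → A·e^(−rt) = 1.
e^(−0.268t) = 1/22.197 = 0.0450509, so t = ln(22.197)/0.268 = 3.1/0.268 = 11.567.

11.57 days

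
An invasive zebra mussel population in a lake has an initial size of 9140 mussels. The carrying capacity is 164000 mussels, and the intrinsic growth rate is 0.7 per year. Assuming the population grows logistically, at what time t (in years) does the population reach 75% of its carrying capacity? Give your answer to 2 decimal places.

5.61 years

A = (K − N₀)/N₀ = (164000 − 9140)/9140 = 16.943.
Solve 164000/(1 + 16.943·e^(−0.7t)) = 123000: 1 + 16.943·e^(−0.7t) = 1.3333, so e^(−0.7t) = 0.0196737.
−0.7·t = ln(0.0196737) = -3.9285, so t = 3.9285/0.7 = 5.6121.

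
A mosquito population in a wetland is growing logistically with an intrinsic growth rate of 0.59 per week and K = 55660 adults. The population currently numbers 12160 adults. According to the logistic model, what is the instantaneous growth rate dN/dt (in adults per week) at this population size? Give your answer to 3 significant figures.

dN/dt = rN(1 − N/K) = 0.59 × 12160 × (1 − 12160/55660).
1 − 12160/55660 = 0.78153; dN/dt = 0.59 × 12160 × 0.78153 = 5607.

5610 adults per week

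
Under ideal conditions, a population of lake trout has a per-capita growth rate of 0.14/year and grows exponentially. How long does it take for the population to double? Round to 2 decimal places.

4.95 years

Doubling time t_d = ln(2)/r = 0.6931/0.14 = 4.9511.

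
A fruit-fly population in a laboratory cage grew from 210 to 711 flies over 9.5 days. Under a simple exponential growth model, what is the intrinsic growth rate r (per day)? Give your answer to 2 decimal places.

From N(t) = N₀·e^(rt): e^(r·9.5) = 711/210 = 3.3857.
r·9.5 = ln(3.3857) = 1.2196, so r = 1.2196/9.5 = 0.12838.

0.13 per day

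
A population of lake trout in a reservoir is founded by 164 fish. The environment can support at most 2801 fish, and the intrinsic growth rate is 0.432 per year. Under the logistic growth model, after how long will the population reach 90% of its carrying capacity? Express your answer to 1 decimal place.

11.5 years

A = (K − N₀)/N₀ = (2801 − 164)/164 = 16.079.
Solve 2801/(1 + 16.079·e^(−0.432t)) = 2520.9: 1 + 16.079·e^(−0.432t) = 1.1111, so e^(−0.432t) = 0.00691021.
−0.432·t = ln(0.00691021) = -4.9748, so t = 4.9748/0.432 = 11.516.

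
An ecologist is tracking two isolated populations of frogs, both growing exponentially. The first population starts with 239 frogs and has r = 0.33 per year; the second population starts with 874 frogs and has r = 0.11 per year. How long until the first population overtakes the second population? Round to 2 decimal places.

Set 239·e^(0.33t) = 874·e^(0.11t).
e^((0.33 − 0.11)t) = 874/239 → e^(0.22·t) = 3.6569.
0.22·t = ln(3.6569) = 1.2966, so t = 1.2966/0.22 = 5.8937.

5.89 years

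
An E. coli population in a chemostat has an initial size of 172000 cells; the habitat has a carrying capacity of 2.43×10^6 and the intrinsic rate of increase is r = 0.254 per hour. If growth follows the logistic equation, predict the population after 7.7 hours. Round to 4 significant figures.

A = (K − N₀)/N₀ = (2.43×10^6 − 172000)/172000 = 13.128.
N(t) = K/(1 + A·e^(−rt)) = 2.43×10^6/(1 + 13.128×e^(−0.254×7.7)).
e^(−1.956) = 0.14145; denominator = 1 + 13.128×0.14145 = 2.857.
N = 2.43×10^6/2.857 = 850555.

850600 cells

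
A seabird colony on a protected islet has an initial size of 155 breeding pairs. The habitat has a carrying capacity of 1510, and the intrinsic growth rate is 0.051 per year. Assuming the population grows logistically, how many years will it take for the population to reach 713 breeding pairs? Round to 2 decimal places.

40.33 years

A = (K − N₀)/N₀ = (1510 − 155)/155 = 8.7419.
Solve 1510/(1 + 8.7419·e^(−0.051t)) = 713: 1 + 8.7419·e^(−0.051t) = 2.1178, so e^(−0.051t) = 0.127868.
−0.051·t = ln(0.127868) = -2.0568, so t = 2.0568/0.051 = 40.329.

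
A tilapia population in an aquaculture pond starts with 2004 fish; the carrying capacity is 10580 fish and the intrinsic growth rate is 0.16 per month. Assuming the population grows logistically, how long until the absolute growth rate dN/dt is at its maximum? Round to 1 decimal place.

Logistic growth is fastest at N = K/2 = 5290.
A = (K − N₀)/N₀ = 4.2794. Set K/(1 + A·e^(−rt)) = K/2 → A·e^(−rt) = 1.
e^(−0.16t) = 1/4.2794 = 0.233675, so t = ln(4.2794)/0.16 = 1.4538/0.16 = 9.0864.

9.1 months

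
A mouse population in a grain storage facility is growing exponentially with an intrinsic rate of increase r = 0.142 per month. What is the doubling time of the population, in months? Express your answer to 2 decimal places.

4.88 months

Doubling time t_d = ln(2)/r = 0.6931/0.142 = 4.8813.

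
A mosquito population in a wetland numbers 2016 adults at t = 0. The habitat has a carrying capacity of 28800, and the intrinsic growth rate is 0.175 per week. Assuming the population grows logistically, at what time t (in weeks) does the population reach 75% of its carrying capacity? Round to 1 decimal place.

A = (K − N₀)/N₀ = (28800 − 2016)/2016 = 13.286.
Solve 28800/(1 + 13.286·e^(−0.175t)) = 21600: 1 + 13.286·e^(−0.175t) = 1.3333, so e^(−0.175t) = 0.0250896.
−0.175·t = ln(0.0250896) = -3.6853, so t = 3.6853/0.175 = 21.059.

21.1 weeks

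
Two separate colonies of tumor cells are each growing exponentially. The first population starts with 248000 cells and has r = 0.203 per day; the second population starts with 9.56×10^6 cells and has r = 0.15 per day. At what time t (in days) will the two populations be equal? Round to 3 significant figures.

68.9 days

Set 248000·e^(0.203t) = 9.56×10^6·e^(0.15t).
e^((0.203 − 0.15)t) = 9.56×10^6/248000 → e^(0.053·t) = 38.548.
0.053·t = ln(38.548) = 3.6519, so t = 3.6519/0.053 = 68.904.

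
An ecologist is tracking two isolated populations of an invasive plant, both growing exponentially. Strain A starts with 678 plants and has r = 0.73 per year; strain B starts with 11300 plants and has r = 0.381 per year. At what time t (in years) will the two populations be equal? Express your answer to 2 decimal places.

Set 678·e^(0.73t) = 11300·e^(0.381t).
e^((0.73 − 0.381)t) = 11300/678 → e^(0.349·t) = 16.667.
0.349·t = ln(16.667) = 2.8134, so t = 2.8134/0.349 = 8.0613.

8.06 years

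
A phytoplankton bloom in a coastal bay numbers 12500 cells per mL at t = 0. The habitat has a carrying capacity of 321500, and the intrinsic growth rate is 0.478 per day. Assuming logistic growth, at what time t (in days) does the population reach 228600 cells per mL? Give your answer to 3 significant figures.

8.59 days

A = (K − N₀)/N₀ = (321500 − 12500)/12500 = 24.72.
Solve 321500/(1 + 24.72·e^(−0.478t)) = 228600: 1 + 24.72·e^(−0.478t) = 1.4064, so e^(−0.478t) = 0.0164396.
−0.478·t = ln(0.0164396) = -4.1081, so t = 4.1081/0.478 = 8.5943.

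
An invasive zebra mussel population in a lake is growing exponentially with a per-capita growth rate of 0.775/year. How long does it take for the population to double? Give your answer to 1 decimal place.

0.9 years

Doubling time t_d = ln(2)/r = 0.6931/0.775 = 0.89438.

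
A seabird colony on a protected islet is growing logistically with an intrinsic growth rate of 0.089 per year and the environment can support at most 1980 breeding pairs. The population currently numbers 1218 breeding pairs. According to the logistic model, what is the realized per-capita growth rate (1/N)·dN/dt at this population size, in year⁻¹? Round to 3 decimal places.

(1/N)·dN/dt = r(1 − N/K) = 0.089 × (1 − 1218/1980).
= 0.089 × 0.38485 = 0.034252.

0.034 per year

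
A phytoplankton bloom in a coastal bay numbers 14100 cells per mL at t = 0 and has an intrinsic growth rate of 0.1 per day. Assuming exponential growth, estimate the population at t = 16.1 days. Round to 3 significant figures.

70500 cells per mL

N(t) = N₀·e^(rt) = 14100 × e^(0.1×16.1) = 14100 × e^1.61.
e^1.61 ≈ 5.0028, so N ≈ 14100 × 5.0028 = 70539.6.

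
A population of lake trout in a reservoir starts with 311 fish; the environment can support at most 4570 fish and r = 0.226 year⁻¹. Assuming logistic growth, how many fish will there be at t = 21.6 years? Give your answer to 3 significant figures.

4140 fish

A = (K − N₀)/N₀ = (4570 − 311)/311 = 13.695.
N(t) = K/(1 + A·e^(−rt)) = 4570/(1 + 13.695×e^(−0.226×21.6)).
e^(−4.882) = 0.0075849; denominator = 1 + 13.695×0.0075849 = 1.1039.
N = 4570/1.1039 = 4139.98.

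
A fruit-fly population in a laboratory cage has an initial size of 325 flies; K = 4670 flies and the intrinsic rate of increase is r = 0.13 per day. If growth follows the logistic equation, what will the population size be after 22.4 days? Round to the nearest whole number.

2704 flies

A = (K − N₀)/N₀ = (4670 − 325)/325 = 13.369.
N(t) = K/(1 + A·e^(−rt)) = 4670/(1 + 13.369×e^(−0.13×22.4)).
e^(−2.912) = 0.054367; denominator = 1 + 13.369×0.054367 = 1.7268.
N = 4670/1.7268 = 2704.36.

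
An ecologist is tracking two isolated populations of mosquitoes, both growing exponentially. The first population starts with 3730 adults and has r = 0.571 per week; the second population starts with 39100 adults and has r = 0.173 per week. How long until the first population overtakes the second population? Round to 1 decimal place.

5.9 weeks

Set 3730·e^(0.571t) = 39100·e^(0.173t).
e^((0.571 − 0.173)t) = 39100/3730 → e^(0.398·t) = 10.483.
0.398·t = ln(10.483) = 2.3497, so t = 2.3497/0.398 = 5.9038.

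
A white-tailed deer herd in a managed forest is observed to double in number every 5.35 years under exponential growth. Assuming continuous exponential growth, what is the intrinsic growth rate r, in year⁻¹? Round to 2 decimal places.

r = ln(2)/t_d = 0.6931/5.35 = 0.12956.

0.13 per year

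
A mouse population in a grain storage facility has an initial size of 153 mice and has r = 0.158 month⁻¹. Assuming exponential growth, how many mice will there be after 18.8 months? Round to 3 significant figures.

N(t) = N₀·e^(rt) = 153 × e^(0.158×18.8) = 153 × e^2.97.
e^2.97 ≈ 19.5, so N ≈ 153 × 19.5 = 2983.46.

2980 mice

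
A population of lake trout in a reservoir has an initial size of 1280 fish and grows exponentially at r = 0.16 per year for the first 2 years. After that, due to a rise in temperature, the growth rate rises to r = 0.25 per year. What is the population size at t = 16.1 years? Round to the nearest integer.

Phase 1: N(2) = 1280·e^(0.16×2) = 1280·e^0.32 = 1762.72.
Phase 2 runs for 16.1 − 2 = 14.1 years at r = 0.25.
N(16.1) = 1762.72·e^(0.25×14.1) = 1762.72·e^3.525 = 59851.1.

59851 fish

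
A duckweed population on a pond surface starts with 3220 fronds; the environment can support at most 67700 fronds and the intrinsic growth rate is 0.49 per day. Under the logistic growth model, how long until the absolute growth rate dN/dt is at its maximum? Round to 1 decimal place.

6.1 days

Logistic growth is fastest at N = K/2 = 33850.
A = (K − N₀)/N₀ = 20.025. Set K/(1 + A·e^(−rt)) = K/2 → A·e^(−rt) = 1.
e^(−0.49t) = 1/20.025 = 0.049938, so t = ln(20.025)/0.49 = 2.997/0.49 = 6.1163.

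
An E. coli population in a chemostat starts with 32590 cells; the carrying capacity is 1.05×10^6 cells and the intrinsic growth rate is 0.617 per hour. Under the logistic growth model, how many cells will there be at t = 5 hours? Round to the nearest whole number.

A = (K − N₀)/N₀ = (1.05×10^6 − 32590)/32590 = 31.218.
N(t) = K/(1 + A·e^(−rt)) = 1.05×10^6/(1 + 31.218×e^(−0.617×5)).
e^(−3.085) = 0.04573; denominator = 1 + 31.218×0.04573 = 2.4276.
N = 1.05×10^6/2.4276 = 432522.

432522 cells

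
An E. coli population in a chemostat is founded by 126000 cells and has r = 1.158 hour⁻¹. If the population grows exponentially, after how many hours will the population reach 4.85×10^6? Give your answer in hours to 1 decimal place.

Set N₀·e^(rt) = 4.85×10^6: e^(1.158·t) = 4.85×10^6/126000 = 38.492.
1.158·t = ln(38.492) = 3.6505, so t = 3.6505/1.158 = 3.1524.

3.2 hours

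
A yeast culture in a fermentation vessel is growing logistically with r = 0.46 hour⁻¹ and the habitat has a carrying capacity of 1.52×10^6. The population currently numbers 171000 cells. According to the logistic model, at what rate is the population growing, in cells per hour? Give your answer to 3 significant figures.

dN/dt = rN(1 − N/K) = 0.46 × 171000 × (1 − 171000/1.52×10^6).
1 − 171000/1.52×10^6 = 0.8875; dN/dt = 0.46 × 171000 × 0.8875 = 69811.

69800 cells per hour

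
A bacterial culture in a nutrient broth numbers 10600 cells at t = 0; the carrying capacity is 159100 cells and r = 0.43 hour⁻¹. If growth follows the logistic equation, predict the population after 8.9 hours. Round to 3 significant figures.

122000 cells

A = (K − N₀)/N₀ = (159100 − 10600)/10600 = 14.009.
N(t) = K/(1 + A·e^(−rt)) = 159100/(1 + 14.009×e^(−0.43×8.9)).
e^(−3.827) = 0.021775; denominator = 1 + 14.009×0.021775 = 1.3051.
N = 159100/1.3051 = 121911.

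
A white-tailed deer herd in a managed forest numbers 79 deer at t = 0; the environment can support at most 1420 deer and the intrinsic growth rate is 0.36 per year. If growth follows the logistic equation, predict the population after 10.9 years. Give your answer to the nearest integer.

1063 deer

A = (K − N₀)/N₀ = (1420 − 79)/79 = 16.975.
N(t) = K/(1 + A·e^(−rt)) = 1420/(1 + 16.975×e^(−0.36×10.9)).
e^(−3.924) = 0.019762; denominator = 1 + 16.975×0.019762 = 1.3355.
N = 1420/1.3355 = 1063.31.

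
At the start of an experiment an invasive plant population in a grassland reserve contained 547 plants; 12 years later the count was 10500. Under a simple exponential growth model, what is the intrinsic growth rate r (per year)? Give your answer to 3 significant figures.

From N(t) = N₀·e^(rt): e^(r·12) = 10500/547 = 19.196.
r·12 = ln(19.196) = 2.9547, so r = 2.9547/12 = 0.24622.

0.246 per year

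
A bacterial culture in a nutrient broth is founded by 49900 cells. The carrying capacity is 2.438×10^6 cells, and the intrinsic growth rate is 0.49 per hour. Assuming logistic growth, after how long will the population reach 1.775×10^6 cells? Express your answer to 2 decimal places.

A = (K − N₀)/N₀ = (2.438×10^6 − 49900)/49900 = 47.858.
Solve 2.438×10^6/(1 + 47.858·e^(−0.49t)) = 1.775×10^6: 1 + 47.858·e^(−0.49t) = 1.3735, so e^(−0.49t) = 0.00780483.
−0.49·t = ln(0.00780483) = -4.853, so t = 4.853/0.49 = 9.9041.

9.90 hours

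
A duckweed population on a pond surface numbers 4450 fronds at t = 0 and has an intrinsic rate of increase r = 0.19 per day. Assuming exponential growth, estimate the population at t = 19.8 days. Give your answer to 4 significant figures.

191500 fronds

N(t) = N₀·e^(rt) = 4450 × e^(0.19×19.8) = 4450 × e^3.762.
e^3.762 ≈ 43.034, so N ≈ 4450 × 43.034 = 191503.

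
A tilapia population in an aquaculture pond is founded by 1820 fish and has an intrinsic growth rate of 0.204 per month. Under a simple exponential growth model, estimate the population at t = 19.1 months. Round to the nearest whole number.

89589 fish

N(t) = N₀·e^(rt) = 1820 × e^(0.204×19.1) = 1820 × e^3.896.
e^3.896 ≈ 49.225, so N ≈ 1820 × 49.225 = 89589.4.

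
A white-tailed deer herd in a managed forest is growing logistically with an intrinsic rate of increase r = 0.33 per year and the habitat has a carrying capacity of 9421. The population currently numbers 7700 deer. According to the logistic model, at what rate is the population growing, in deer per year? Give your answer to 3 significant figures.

464 deer per year

dN/dt = rN(1 − N/K) = 0.33 × 7700 × (1 − 7700/9421).
1 − 7700/9421 = 0.18268; dN/dt = 0.33 × 7700 × 0.18268 = 464.18.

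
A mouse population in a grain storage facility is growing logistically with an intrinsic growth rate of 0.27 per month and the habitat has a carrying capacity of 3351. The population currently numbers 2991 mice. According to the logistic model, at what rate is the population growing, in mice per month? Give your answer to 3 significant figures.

dN/dt = rN(1 − N/K) = 0.27 × 2991 × (1 − 2991/3351).
1 − 2991/3351 = 0.10743; dN/dt = 0.27 × 2991 × 0.10743 = 86.758.

86.8 mice per month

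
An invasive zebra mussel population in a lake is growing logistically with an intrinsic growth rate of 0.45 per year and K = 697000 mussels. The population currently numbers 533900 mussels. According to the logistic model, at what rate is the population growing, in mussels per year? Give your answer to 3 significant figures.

56200 mussels per year

dN/dt = rN(1 − N/K) = 0.45 × 533900 × (1 − 533900/697000).
1 − 533900/697000 = 0.234; dN/dt = 0.45 × 533900 × 0.234 = 56220.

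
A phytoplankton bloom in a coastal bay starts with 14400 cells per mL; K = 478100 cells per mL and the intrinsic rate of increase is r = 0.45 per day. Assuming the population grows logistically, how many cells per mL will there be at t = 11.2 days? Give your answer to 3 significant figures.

A = (K − N₀)/N₀ = (478100 − 14400)/14400 = 32.201.
N(t) = K/(1 + A·e^(−rt)) = 478100/(1 + 32.201×e^(−0.45×11.2)).
e^(−5.04) = 0.0064737; denominator = 1 + 32.201×0.0064737 = 1.2085.
N = 478100/1.2085 = 395626.

396000 cells per mL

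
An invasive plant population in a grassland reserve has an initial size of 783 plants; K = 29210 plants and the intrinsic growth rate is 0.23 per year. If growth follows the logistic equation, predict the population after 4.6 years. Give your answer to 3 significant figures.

A = (K − N₀)/N₀ = (29210 − 783)/783 = 36.305.
N(t) = K/(1 + A·e^(−rt)) = 29210/(1 + 36.305×e^(−0.23×4.6)).
e^(−1.058) = 0.34715; denominator = 1 + 36.305×0.34715 = 13.603.
N = 29210/13.603 = 2147.27.

2150 plants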